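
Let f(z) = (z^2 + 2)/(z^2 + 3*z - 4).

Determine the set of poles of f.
The singularities of f are the zeros of the denominator. Factoring,
  z^2 + 3*z - 4 = (z - 1)*(z + 4)
so the candidates are z = 1, z = -4.

Check the numerator P(z) = z^2 + 2 at each one:
  P(1) = 3 ≠ 0, so z = 1 is a (simple) pole.
  P(-4) = 18 ≠ 0, so z = -4 is a (simple) pole.

Poles of f: {-4, 1}

Final answer: {-4, 1}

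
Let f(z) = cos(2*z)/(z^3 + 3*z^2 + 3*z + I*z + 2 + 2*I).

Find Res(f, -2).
Write f(z) = P(z)/Q(z) with P(z) = cos(2*z) and Q(z) = z^3 + 3*z^2 + 3*z + I*z + 2 + 2*I.
The denominator factors as Q(z) = (z + 1 - I)*(z + 2)*(z + I), so z = -2 is a simple zero of Q and P is analytic there; z = -2 is therefore a simple pole and
  Res(f, z₀) = P(z₀)/Q'(z₀).

Q'(z) = 3*z^2 + 6*z + 3 + I, so Q'(-2) = 3 + I.
P(-2) = cos(4).

Res(f, -2) = (cos(4))/(3 + I) = (3/10 - I/10)*cos(4)

Final answer: (3/10 - I/10)*cos(4)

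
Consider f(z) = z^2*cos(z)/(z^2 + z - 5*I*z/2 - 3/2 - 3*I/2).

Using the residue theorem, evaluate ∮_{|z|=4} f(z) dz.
By the residue theorem, ∮_C f(z) dz = 2πi · (sum of the residues of f at the poles inside |z| = 4).

The denominator factors as (z - 3*I/2)*(z + 1 - I), so the singularities of f are simple poles at z = 3*I/2, z = -1 + I.
  |3*I/2|² = 9/4 < 16 = 4², so this pole is inside the contour.
  |-1 + I|² = 2 < 16 = 4², so this pole is inside the contour.

With P(z) = z^2*cos(z) and Q(z) = z^2 + z - 5*I*z/2 - 3/2 - 3*I/2, each pole is simple, so Res(f, z₀) = P(z₀)/Q'(z₀) with Q'(z) = 2*z + 1 - 5*I/2.
  Res(f, 3*I/2) = P(3*I/2)/Q'(3*I/2) = (-9*cosh(3/2)/4)/(1 + I/2) = (-9/5 + 9*I/10)*cosh(3/2)
  Res(f, -1 + I) = P(-1 + I)/Q'(-1 + I) = (-2*I*cos(1 - I))/(-1 - I/2) = (4/5 + 8*I/5)*cos(1 - I)

Sum of residues inside C: (-9/5 + 9*I/10)*cosh(3/2) + (4/5 + 8*I/5)*cos(1 - I)
∮_C f(z) dz = 2πi · ((-9/5 + 9*I/10)*cosh(3/2) + (4/5 + 8*I/5)*cos(1 - I)) = pi*(-9/5 - 18*I/5)*cosh(3/2) + pi*(-16/5 + 8*I/5)*cos(1 - I)

Final answer: pi*(-9/5 - 18*I/5)*cosh(3/2) + pi*(-16/5 + 8*I/5)*cos(1 - I)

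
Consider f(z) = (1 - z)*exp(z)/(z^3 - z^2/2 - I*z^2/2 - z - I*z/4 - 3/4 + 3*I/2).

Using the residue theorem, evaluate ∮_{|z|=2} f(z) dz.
By the residue theorem, ∮_C f(z) dz = 2πi · (sum of the residues of f at the poles inside |z| = 2).

The denominator factors as (z + 1 + I/2)*(z - I)*(z - 3/2), so the singularities of f are simple poles at z = -1 - I/2, z = I, z = 3/2.
  |-1 - I/2|² = 5/4 < 4 = 2², so this pole is inside the contour.
  |I|² = 1 < 4 = 2², so this pole is inside the contour.
  |3/2|² = 9/4 < 4 = 2², so this pole is inside the contour.

With P(z) = (1 - z)*exp(z) and Q(z) = z^3 - z^2/2 - I*z^2/2 - z - I*z/4 - 3/4 + 3*I/2, each pole is simple, so Res(f, z₀) = P(z₀)/Q'(z₀) with Q'(z) = 3*z^2 - z - I*z - 1 - I/4.
  Res(f, -1 - I/2) = P(-1 - I/2)/Q'(-1 - I/2) = ((2 + I/2)*exp(-1 - I/2))/(7/4 + 17*I/4) = (45/169 - 61*I/169)*exp(-1 - I/2)
  Res(f, I) = P(I)/Q'(I) = ((1 - I)*exp(I))/(-3 - 5*I/4) = (-28/169 + 68*I/169)*exp(I)
  Res(f, 3/2) = P(3/2)/Q'(3/2) = (-exp(3/2)/2)/(17/4 - 7*I/4) = (-17/169 - 7*I/169)*exp(3/2)

Sum of residues inside C: (-17/169 - 7*I/169)*exp(3/2) + (45/169 - 61*I/169)*exp(-1 - I/2) + (-28/169 + 68*I/169)*exp(I)
∮_C f(z) dz = 2πi · ((-17/169 - 7*I/169)*exp(3/2) + (45/169 - 61*I/169)*exp(-1 - I/2) + (-28/169 + 68*I/169)*exp(I)) = pi*(14/169 - 34*I/169)*exp(3/2) + pi*(-136/169 - 56*I/169)*exp(I) + pi*(122/169 + 90*I/169)*exp(-1 - I/2)

Final answer: pi*(14/169 - 34*I/169)*exp(3/2) + pi*(-136/169 - 56*I/169)*exp(I) + pi*(122/169 + 90*I/169)*exp(-1 - I/2)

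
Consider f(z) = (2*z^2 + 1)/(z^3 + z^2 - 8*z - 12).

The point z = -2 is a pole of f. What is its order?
Factor the denominator:
  z^3 + z^2 - 8*z - 12 = (z + 2)^2*(z - 3)

The numerator P(z) = 2*z^2 + 1 has P(-2) = 9 ≠ 0, so no factor of (z + 2) cancels.
Near z = -2 we can therefore write f(z) = g(z)/(z + 2)^2 with g analytic at -2 and g(-2) ≠ 0 (g is the numerator divided by the remaining denominator factors).

Hence z = -2 is a pole of order 2.

Final answer: 2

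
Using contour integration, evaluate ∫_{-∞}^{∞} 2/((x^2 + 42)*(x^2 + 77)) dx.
pi*(-6*sqrt(77) + 11*sqrt(42))/8085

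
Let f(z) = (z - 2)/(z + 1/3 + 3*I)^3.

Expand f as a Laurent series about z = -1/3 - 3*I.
(-7/3 - 3*I)/(z + 1/3 + 3*I)^3 + 1/(z + 1/3 + 3*I)^2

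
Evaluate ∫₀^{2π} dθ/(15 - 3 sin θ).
sqrt(6)*pi/18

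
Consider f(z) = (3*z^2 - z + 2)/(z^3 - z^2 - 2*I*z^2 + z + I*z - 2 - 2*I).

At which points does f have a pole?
The singularities of f are the zeros of the denominator. Factoring,
  z^3 - z^2 - 2*I*z^2 + z + I*z - 2 - 2*I = (z - 2*I)*(z + I)*(z - 1 - I)
so the candidates are z = 2*I, z = -I, z = 1 + I.

Check the numerator P(z) = 3*z^2 - z + 2 at each one:
  P(2*I) = -10 - 2*I ≠ 0, so z = 2*I is a (simple) pole.
  P(-I) = -1 + I ≠ 0, so z = -I is a (simple) pole.
  P(1 + I) = 1 + 5*I ≠ 0, so z = 1 + I is a (simple) pole.

Poles of f: {-I, 2*I, 1 + I}

Final answer: {-I, 2*I, 1 + I}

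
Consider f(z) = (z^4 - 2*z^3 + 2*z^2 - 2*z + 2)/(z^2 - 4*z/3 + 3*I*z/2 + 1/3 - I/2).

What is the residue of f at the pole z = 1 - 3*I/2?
Write f(z) = P(z)/Q(z) with P(z) = z^4 - 2*z^3 + 2*z^2 - 2*z + 2 and Q(z) = z^2 - 4*z/3 + 3*I*z/2 + 1/3 - I/2.
The denominator factors as Q(z) = (z - 1 + 3*I/2)*(z - 1/3), so z = 1 - 3*I/2 is a simple zero of Q and P is analytic there; z = 1 - 3*I/2 is therefore a simple pole and
  Res(f, z₀) = P(z₀)/Q'(z₀).

Q'(z) = 2*z - 4/3 + 3*I/2, so Q'(1 - 3*I/2) = 2/3 - 3*I/2.
P(1 - 3*I/2) = 25/16 + 27*I/4.

Res(f, 1 - 3*I/2) = (25/16 + 27*I/4)/(2/3 - 3*I/2) = -327/97 + 1971*I/776

Final answer: -327/97 + 1971*I/776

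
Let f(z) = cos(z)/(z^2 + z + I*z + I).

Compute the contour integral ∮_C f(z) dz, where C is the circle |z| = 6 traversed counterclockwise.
pi*(1 - I)*cos(1) + pi*(-1 + I)*cosh(1)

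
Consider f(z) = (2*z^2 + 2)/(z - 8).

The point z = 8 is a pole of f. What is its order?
Factor the denominator:
  z - 8 = (z - 8)

The numerator P(z) = 2*z^2 + 2 has P(8) = 130 ≠ 0, so no factor of (z - 8) cancels.
Near z = 8 we can therefore write f(z) = g(z)/(z - 8) with g analytic at 8 and g(8) ≠ 0 (g is just the numerator).

Hence z = 8 is a pole of order 1.

Final answer: 1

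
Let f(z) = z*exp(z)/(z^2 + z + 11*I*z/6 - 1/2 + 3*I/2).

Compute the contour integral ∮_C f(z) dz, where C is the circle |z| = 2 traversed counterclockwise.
By the residue theorem, ∮_C f(z) dz = 2πi · (sum of the residues of f at the poles inside |z| = 2).

The denominator factors as (z + 3*I/2)*(z + 1 + I/3), so the singularities of f are simple poles at z = -3*I/2, z = -1 - I/3.
  |-3*I/2|² = 9/4 < 4 = 2², so this pole is inside the contour.
  |-1 - I/3|² = 10/9 < 4 = 2², so this pole is inside the contour.

With P(z) = z*exp(z) and Q(z) = z^2 + z + 11*I*z/6 - 1/2 + 3*I/2, each pole is simple, so Res(f, z₀) = P(z₀)/Q'(z₀) with Q'(z) = 2*z + 1 + 11*I/6.
  Res(f, -3*I/2) = P(-3*I/2)/Q'(-3*I/2) = (-3*I*exp(-3*I/2)/2)/(1 - 7*I/6) = (63/85 - 54*I/85)*exp(-3*I/2)
  Res(f, -1 - I/3) = P(-1 - I/3)/Q'(-1 - I/3) = ((-1 - I/3)*exp(-1 - I/3))/(-1 + 7*I/6) = (22/85 + 54*I/85)*exp(-1 - I/3)

Sum of residues inside C: (63/85 - 54*I/85)*exp(-3*I/2) + (22/85 + 54*I/85)*exp(-1 - I/3)
∮_C f(z) dz = 2πi · ((63/85 - 54*I/85)*exp(-3*I/2) + (22/85 + 54*I/85)*exp(-1 - I/3)) = pi*(108/85 + 126*I/85)*exp(-3*I/2) + pi*(-108/85 + 44*I/85)*exp(-1 - I/3)

Final answer: pi*(108/85 + 126*I/85)*exp(-3*I/2) + pi*(-108/85 + 44*I/85)*exp(-1 - I/3)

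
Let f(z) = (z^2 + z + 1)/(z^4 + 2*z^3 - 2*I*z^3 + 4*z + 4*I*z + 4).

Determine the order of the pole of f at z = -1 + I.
Factor the denominator:
  z^4 + 2*z^3 - 2*I*z^3 + 4*z + 4*I*z + 4 = (z + 1 - I)^3*(z - 1 + I)

The numerator P(z) = z^2 + z + 1 has P(-1 + I) = -I ≠ 0, so no factor of (z + 1 - I) cancels.
Near z = -1 + I we can therefore write f(z) = g(z)/(z + 1 - I)^3 with g analytic at -1 + I and g(-1 + I) ≠ 0 (g is the numerator divided by the remaining denominator factors).

Hence z = -1 + I is a pole of order 3.

Final answer: 3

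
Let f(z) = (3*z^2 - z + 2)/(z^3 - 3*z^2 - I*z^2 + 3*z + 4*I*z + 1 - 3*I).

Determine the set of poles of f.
{I, 1 + I, 2 - I}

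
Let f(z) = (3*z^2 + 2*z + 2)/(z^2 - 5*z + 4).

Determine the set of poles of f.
{1, 4}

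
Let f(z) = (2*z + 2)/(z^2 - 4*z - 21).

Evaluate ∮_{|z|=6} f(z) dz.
By the residue theorem, ∮_C f(z) dz = 2πi · (sum of the residues of f at the poles inside |z| = 6).

The denominator factors as (z + 3)*(z - 7), so the singularities of f are simple poles at z = -3, z = 7.
  |-3|² = 9 < 36 = 6², so this pole is inside the contour.
  |7|² = 49 > 36 = 6², so this pole is outside the contour.

With P(z) = 2*z + 2 and Q(z) = z^2 - 4*z - 21, each pole is simple, so Res(f, z₀) = P(z₀)/Q'(z₀) with Q'(z) = 2*z - 4.
  Res(f, -3) = P(-3)/Q'(-3) = (-4)/(-10) = 2/5

∮_C f(z) dz = 2πi · (2/5) = 4*I*pi/5

Final answer: 4*I*pi/5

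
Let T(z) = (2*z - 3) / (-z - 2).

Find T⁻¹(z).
(-2*z + 3)/(z + 2)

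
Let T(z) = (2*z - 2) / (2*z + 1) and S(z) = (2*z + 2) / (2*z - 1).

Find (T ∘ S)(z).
2/(2*z + 1)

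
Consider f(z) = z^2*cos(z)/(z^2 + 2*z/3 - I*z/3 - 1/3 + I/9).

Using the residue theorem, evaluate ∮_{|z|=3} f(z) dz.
pi*(-32/51 - 76*I/51)*cos(1 - I/3) + pi*(-2/51 + 8*I/51)*cos(1/3)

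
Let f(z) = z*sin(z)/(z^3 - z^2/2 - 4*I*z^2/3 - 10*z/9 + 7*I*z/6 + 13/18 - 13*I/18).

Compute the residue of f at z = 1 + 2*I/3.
Write f(z) = P(z)/Q(z) with P(z) = z*sin(z) and Q(z) = z^3 - z^2/2 - 4*I*z^2/3 - 10*z/9 + 7*I*z/6 + 13/18 - 13*I/18.
The denominator factors as Q(z) = (z - 1 - 2*I/3)*(z - 1/2 + I/3)*(z + 1 - I), so z = 1 + 2*I/3 is a simple zero of Q and P is analytic there; z = 1 + 2*I/3 is therefore a simple pole and
  Res(f, z₀) = P(z₀)/Q'(z₀).

Q'(z) = 3*z^2 - z - 8*I*z/3 - 10/9 + 7*I/6, so Q'(1 + 2*I/3) = 4/3 + 11*I/6.
P(1 + 2*I/3) = (1 + 2*I/3)*sin(1 + 2*I/3).

Res(f, 1 + 2*I/3) = ((1 + 2*I/3)*sin(1 + 2*I/3))/(4/3 + 11*I/6) = (92/185 - 34*I/185)*sin(1 + 2*I/3)

Final answer: (92/185 - 34*I/185)*sin(1 + 2*I/3)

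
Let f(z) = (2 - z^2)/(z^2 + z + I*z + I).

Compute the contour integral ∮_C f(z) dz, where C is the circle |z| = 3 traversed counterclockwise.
By the residue theorem, ∮_C f(z) dz = 2πi · (sum of the residues of f at the poles inside |z| = 3).

The denominator factors as (z + 1)*(z + I), so the singularities of f are simple poles at z = -1, z = -I.
  |-1|² = 1 < 9 = 3², so this pole is inside the contour.
  |-I|² = 1 < 9 = 3², so this pole is inside the contour.

With P(z) = 2 - z^2 and Q(z) = z^2 + z + I*z + I, each pole is simple, so Res(f, z₀) = P(z₀)/Q'(z₀) with Q'(z) = 2*z + 1 + I.
  Res(f, -1) = P(-1)/Q'(-1) = (1)/(-1 + I) = -1/2 - I/2
  Res(f, -I) = P(-I)/Q'(-I) = (3)/(1 - I) = 3/2 + 3*I/2

Sum of residues inside C: 1 + I
∮_C f(z) dz = 2πi · (1 + I) = pi*(-2 + 2*I)

Final answer: pi*(-2 + 2*I)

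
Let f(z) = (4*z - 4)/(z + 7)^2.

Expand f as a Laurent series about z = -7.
-32/(z + 7)^2 + 4/(z + 7)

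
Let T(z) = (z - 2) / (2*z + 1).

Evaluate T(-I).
Substitute z = -I:
  numerator:   (-I) - 2 = -2 - I
  denominator: 2*(-I) + 1 = 1 - 2*I
T(-I) = (-2 - I)/(1 - 2*I); multiplying numerator and denominator by the conjugate 1 + 2*I gives (-5*I)/5 = -I

Final answer: -I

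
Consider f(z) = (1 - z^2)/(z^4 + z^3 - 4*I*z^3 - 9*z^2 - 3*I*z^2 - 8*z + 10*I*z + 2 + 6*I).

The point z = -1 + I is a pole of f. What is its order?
3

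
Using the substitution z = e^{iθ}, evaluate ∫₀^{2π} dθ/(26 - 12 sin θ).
Call the integral J. The integrand is 2π-periodic and we integrate over a full period, so shifting θ does not change the value (θ → θ + π/2 turns sin θ into cos θ; θ → θ + π flips the sign of the trig term). Hence
  J = ∫₀^{2π} dθ/(26 + 12 cos θ).
Put z = e^{iθ}: then cos θ = (z + 1/z)/2, dθ = dz/(iz), and z runs once counterclockwise around |z| = 1:
  J = ∮_{|z|=1} 1/(26 + 12*(z + 1/z)/2) · dz/(iz) = (2/i) ∮_{|z|=1} dz/(12*z^2 + 52*z + 12).
The roots of 12*z^2 + 52*z + 12 are z = (-26 ± sqrt(26^2 - 12^2))/12, with sqrt(532) = 2*sqrt(133); their product is 1, so only z₊ = -13/6 + sqrt(133)/6 lies inside the unit circle (z₋ = -13/6 - sqrt(133)/6 lies outside).
z₊ is a simple zero of q(z) = 12*z^2 + 52*z + 12, so Res(1/q, z₊) = 1/q'(z₊) with q'(z) = 24*z + 52; and q'(z₊) = 12*(z₊ - z₋) = 4*sqrt(133).
Therefore J = (2/i) · 2πi · 1/(4*sqrt(133)) = 2*pi/(2*sqrt(133)) = sqrt(133)*pi/133

Final answer: sqrt(133)*pi/133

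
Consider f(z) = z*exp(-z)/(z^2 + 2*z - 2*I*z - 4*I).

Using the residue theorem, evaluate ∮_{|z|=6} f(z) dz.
pi*(-1 + I)*exp(-2*I) + pi*(1 + I)*exp(2)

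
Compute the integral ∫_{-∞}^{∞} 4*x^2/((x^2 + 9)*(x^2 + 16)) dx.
Let f(z) = 4*z^2/((z^2 + 9)*(z^2 + 16)). The denominator has no real zeros and deg Q - deg P = 2 ≥ 2, so the integral of f over the upper semicircle |z| = R tends to 0 as R → ∞. Closing the contour in the upper half-plane,
  ∫_{-∞}^{∞} f(x) dx = 2πi · Σ Res(f, z_k)  over the poles with Im z_k > 0.

Zeros of the denominator: z^2 + 9 = 0 gives z = ±3*I; z^2 + 16 = 0 gives z = ±4*I.
Upper half-plane: z = 3*I, z = 4*I (simple).

Each pole is a simple zero of Q(z) = z^4 + 25*z^2 + 144, so Res(f, z₀) = P(z₀)/Q'(z₀) with P(z) = 4*z^2, Q'(z) = 4*z^3 + 50*z:
  Res(f, 3*I) = (-36)/(42*I) = 6*I/7
  Res(f, 4*I) = (-64)/(-56*I) = -8*I/7

Sum of residues: -2*I/7
∫_{-∞}^{∞} f(x) dx = 2πi · (-2*I/7) = 4*pi/7

Final answer: 4*pi/7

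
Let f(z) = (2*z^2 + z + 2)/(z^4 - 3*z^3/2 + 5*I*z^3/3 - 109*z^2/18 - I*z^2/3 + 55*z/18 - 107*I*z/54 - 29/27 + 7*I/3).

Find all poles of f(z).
{-2 - I/3, -2*I/3, 1/2 + I/3, 3 - I}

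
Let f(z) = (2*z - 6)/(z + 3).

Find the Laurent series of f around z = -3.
-12/(z + 3) + 2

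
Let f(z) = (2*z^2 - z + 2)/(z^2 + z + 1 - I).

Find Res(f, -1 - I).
Write f(z) = P(z)/Q(z) with P(z) = 2*z^2 - z + 2 and Q(z) = z^2 + z + 1 - I.
The denominator factors as Q(z) = (z - I)*(z + 1 + I), so z = -1 - I is a simple zero of Q and P is analytic there; z = -1 - I is therefore a simple pole and
  Res(f, z₀) = P(z₀)/Q'(z₀).

Q'(z) = 2*z + 1, so Q'(-1 - I) = -1 - 2*I.
P(-1 - I) = 3 + 5*I.

Res(f, -1 - I) = (3 + 5*I)/(-1 - 2*I) = -13/5 + I/5

Final answer: -13/5 + I/5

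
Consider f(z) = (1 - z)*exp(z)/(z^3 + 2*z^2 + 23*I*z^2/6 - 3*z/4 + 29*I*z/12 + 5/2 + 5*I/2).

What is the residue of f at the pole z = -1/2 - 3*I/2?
Write f(z) = P(z)/Q(z) with P(z) = (1 - z)*exp(z) and Q(z) = z^3 + 2*z^2 + 23*I*z^2/6 - 3*z/4 + 29*I*z/12 + 5/2 + 5*I/2.
The denominator factors as Q(z) = (z + 1/2 + 3*I/2)*(z - 2*I/3)*(z + 3/2 + 3*I), so z = -1/2 - 3*I/2 is a simple zero of Q and P is analytic there; z = -1/2 - 3*I/2 is therefore a simple pole and
  Res(f, z₀) = P(z₀)/Q'(z₀).

Q'(z) = 3*z^2 + 4*z + 23*I*z/3 - 3/4 + 29*I/12, so Q'(-1/2 - 3*I/2) = 11/4 - 35*I/12.
P(-1/2 - 3*I/2) = (3/2 + 3*I/2)*exp(-1/2 - 3*I/2).

Res(f, -1/2 - 3*I/2) = ((3/2 + 3*I/2)*exp(-1/2 - 3*I/2))/(11/4 - 35*I/12) = (-18/1157 + 612*I/1157)*exp(-1/2 - 3*I/2)

Final answer: (-18/1157 + 612*I/1157)*exp(-1/2 - 3*I/2)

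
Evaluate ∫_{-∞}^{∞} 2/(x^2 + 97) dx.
Let f(z) = 2/(z^2 + 97). The denominator has no real zeros and deg Q - deg P = 2 ≥ 2, so the integral of f over the upper semicircle |z| = R tends to 0 as R → ∞. Closing the contour in the upper half-plane,
  ∫_{-∞}^{∞} f(x) dx = 2πi · Σ Res(f, z_k)  over the poles with Im z_k > 0.

Zeros of the denominator: z^2 + 97 = 0 gives z = ±sqrt(97)*I.
Upper half-plane: z = sqrt(97)*I (simple).

Each pole is a simple zero of Q(z) = z^2 + 97, so Res(f, z₀) = P(z₀)/Q'(z₀) with P(z) = 2, Q'(z) = 2*z:
  Res(f, sqrt(97)*I) = (2)/(2*sqrt(97)*I) = -sqrt(97)*I/97

∫_{-∞}^{∞} f(x) dx = 2πi · (-sqrt(97)*I/97) = 2*sqrt(97)*pi/97

Final answer: 2*sqrt(97)*pi/97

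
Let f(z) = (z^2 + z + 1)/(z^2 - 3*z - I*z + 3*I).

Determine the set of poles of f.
The singularities of f are the zeros of the denominator. Factoring,
  z^2 - 3*z - I*z + 3*I = (z - 3)*(z - I)
so the candidates are z = 3, z = I.

Check the numerator P(z) = z^2 + z + 1 at each one:
  P(3) = 13 ≠ 0, so z = 3 is a (simple) pole.
  P(I) = I ≠ 0, so z = I is a (simple) pole.

Poles of f: {I, 3}

Final answer: {I, 3}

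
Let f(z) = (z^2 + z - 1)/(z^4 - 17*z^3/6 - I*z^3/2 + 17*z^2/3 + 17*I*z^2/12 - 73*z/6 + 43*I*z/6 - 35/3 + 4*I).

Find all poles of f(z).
The singularities of f are the zeros of the denominator. Factoring,
  z^4 - 17*z^3/6 - I*z^3/2 + 17*z^2/3 + 17*I*z^2/12 - 73*z/6 + 43*I*z/6 - 35/3 + 4*I = (z - 3 + I/2)*(z - 1/2 - 3*I)*(z + 2*I)*(z + 2/3)
so the candidates are z = 3 - I/2, z = 1/2 + 3*I, z = -2*I, z = -2/3.

Check the numerator P(z) = z^2 + z - 1 at each one:
  P(3 - I/2) = 43/4 - 7*I/2 ≠ 0, so z = 3 - I/2 is a (simple) pole.
  P(1/2 + 3*I) = -37/4 + 6*I ≠ 0, so z = 1/2 + 3*I is a (simple) pole.
  P(-2*I) = -5 - 2*I ≠ 0, so z = -2*I is a (simple) pole.
  P(-2/3) = -11/9 ≠ 0, so z = -2/3 is a (simple) pole.

Poles of f: {-2/3, -2*I, 1/2 + 3*I, 3 - I/2}

Final answer: {-2/3, -2*I, 1/2 + 3*I, 3 - I/2}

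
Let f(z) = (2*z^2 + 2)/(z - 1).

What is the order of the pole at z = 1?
1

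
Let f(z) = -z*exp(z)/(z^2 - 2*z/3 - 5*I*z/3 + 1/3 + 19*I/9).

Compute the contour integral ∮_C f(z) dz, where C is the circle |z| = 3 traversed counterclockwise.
pi*(34/65 - 38*I/65)*exp(1 - I/3) + pi*(-34/65 - 92*I/65)*exp(-1/3 + 2*I)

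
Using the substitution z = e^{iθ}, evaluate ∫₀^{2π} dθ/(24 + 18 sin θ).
sqrt(7)*pi/21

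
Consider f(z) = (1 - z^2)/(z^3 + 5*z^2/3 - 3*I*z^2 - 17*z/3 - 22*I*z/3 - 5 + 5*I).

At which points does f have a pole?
{-3, 1/3 + I, 1 + 2*I}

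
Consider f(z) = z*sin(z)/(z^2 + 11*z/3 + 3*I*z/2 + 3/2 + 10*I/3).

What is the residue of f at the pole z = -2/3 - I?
Write f(z) = P(z)/Q(z) with P(z) = z*sin(z) and Q(z) = z^2 + 11*z/3 + 3*I*z/2 + 3/2 + 10*I/3.
The denominator factors as Q(z) = (z + 3 + I/2)*(z + 2/3 + I), so z = -2/3 - I is a simple zero of Q and P is analytic there; z = -2/3 - I is therefore a simple pole and
  Res(f, z₀) = P(z₀)/Q'(z₀).

Q'(z) = 2*z + 11/3 + 3*I/2, so Q'(-2/3 - I) = 7/3 - I/2.
P(-2/3 - I) = (2/3 + I)*sin(2/3 + I).

Res(f, -2/3 - I) = ((2/3 + I)*sin(2/3 + I))/(7/3 - I/2) = (38/205 + 96*I/205)*sin(2/3 + I)

Final answer: (38/205 + 96*I/205)*sin(2/3 + I)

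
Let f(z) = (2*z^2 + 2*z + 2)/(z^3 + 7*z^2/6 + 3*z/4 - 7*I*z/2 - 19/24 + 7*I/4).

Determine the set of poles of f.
{-2 - 3*I/2, 1/3 + 3*I/2, 1/2}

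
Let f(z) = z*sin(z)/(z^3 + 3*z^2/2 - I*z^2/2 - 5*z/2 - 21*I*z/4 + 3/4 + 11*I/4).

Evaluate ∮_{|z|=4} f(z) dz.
By the residue theorem, ∮_C f(z) dz = 2πi · (sum of the residues of f at the poles inside |z| = 4).

The denominator factors as (z - 1 - 3*I/2)*(z - 1/2)*(z + 3 + I), so the singularities of f are simple poles at z = 1 + 3*I/2, z = 1/2, z = -3 - I.
  |1 + 3*I/2|² = 13/4 < 16 = 4², so this pole is inside the contour.
  |1/2|² = 1/4 < 16 = 4², so this pole is inside the contour.
  |-3 - I|² = 10 < 16 = 4², so this pole is inside the contour.

With P(z) = z*sin(z) and Q(z) = z^3 + 3*z^2/2 - I*z^2/2 - 5*z/2 - 21*I*z/4 + 3/4 + 11*I/4, each pole is simple, so Res(f, z₀) = P(z₀)/Q'(z₀) with Q'(z) = 3*z^2 + 3*z - I*z - 5/2 - 21*I/4.
  Res(f, 1 + 3*I/2) = P(1 + 3*I/2)/Q'(1 + 3*I/2) = ((1 + 3*I/2)*sin(1 + 3*I/2))/(-7/4 + 29*I/4) = (73/445 - 79*I/445)*sin(1 + 3*I/2)
  Res(f, 1/2) = P(1/2)/Q'(1/2) = (sin(1/2)/2)/(-1/4 - 23*I/4) = (-1/265 + 23*I/265)*sin(1/2)
  Res(f, -3 - I) = P(-3 - I)/Q'(-3 - I) = ((3 + I)*sin(3 + I))/(23/2 + 51*I/4) = (756/4717 - 428*I/4717)*sin(3 + I)

Sum of residues inside C: (756/4717 - 428*I/4717)*sin(3 + I) + (73/445 - 79*I/445)*sin(1 + 3*I/2) + (-1/265 + 23*I/265)*sin(1/2)
∮_C f(z) dz = 2πi · ((756/4717 - 428*I/4717)*sin(3 + I) + (73/445 - 79*I/445)*sin(1 + 3*I/2) + (-1/265 + 23*I/265)*sin(1/2)) = pi*(856/4717 + 1512*I/4717)*sin(3 + I) + pi*(-46/265 - 2*I/265)*sin(1/2) + pi*(158/445 + 146*I/445)*sin(1 + 3*I/2)

Final answer: pi*(856/4717 + 1512*I/4717)*sin(3 + I) + pi*(-46/265 - 2*I/265)*sin(1/2) + pi*(158/445 + 146*I/445)*sin(1 + 3*I/2)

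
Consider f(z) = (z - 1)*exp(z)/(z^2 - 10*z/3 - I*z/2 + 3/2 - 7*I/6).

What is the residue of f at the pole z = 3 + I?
Write f(z) = P(z)/Q(z) with P(z) = (z - 1)*exp(z) and Q(z) = z^2 - 10*z/3 - I*z/2 + 3/2 - 7*I/6.
The denominator factors as Q(z) = (z - 1/3 + I/2)*(z - 3 - I), so z = 3 + I is a simple zero of Q and P is analytic there; z = 3 + I is therefore a simple pole and
  Res(f, z₀) = P(z₀)/Q'(z₀).

Q'(z) = 2*z - 10/3 - I/2, so Q'(3 + I) = 8/3 + 3*I/2.
P(3 + I) = (2 + I)*exp(3 + I).

Res(f, 3 + I) = ((2 + I)*exp(3 + I))/(8/3 + 3*I/2) = (246/337 - 12*I/337)*exp(3 + I)

Final answer: (246/337 - 12*I/337)*exp(3 + I)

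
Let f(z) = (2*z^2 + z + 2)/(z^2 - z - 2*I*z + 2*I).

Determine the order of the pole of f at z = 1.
Factor the denominator:
  z^2 - z - 2*I*z + 2*I = (z - 1)*(z - 2*I)

The numerator P(z) = 2*z^2 + z + 2 has P(1) = 5 ≠ 0, so no factor of (z - 1) cancels.
Near z = 1 we can therefore write f(z) = g(z)/(z - 1) with g analytic at 1 and g(1) ≠ 0 (g is the numerator divided by the remaining denominator factors).

Hence z = 1 is a pole of order 1.

Final answer: 1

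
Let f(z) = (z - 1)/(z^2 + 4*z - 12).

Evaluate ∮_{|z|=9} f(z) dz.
By the residue theorem, ∮_C f(z) dz = 2πi · (sum of the residues of f at the poles inside |z| = 9).

The denominator factors as (z + 6)*(z - 2), so the singularities of f are simple poles at z = -6, z = 2.
  |-6|² = 36 < 81 = 9², so this pole is inside the contour.
  |2|² = 4 < 81 = 9², so this pole is inside the contour.

With P(z) = z - 1 and Q(z) = z^2 + 4*z - 12, each pole is simple, so Res(f, z₀) = P(z₀)/Q'(z₀) with Q'(z) = 2*z + 4.
  Res(f, -6) = P(-6)/Q'(-6) = (-7)/(-8) = 7/8
  Res(f, 2) = P(2)/Q'(2) = (1)/(8) = 1/8

Sum of residues inside C: 1
∮_C f(z) dz = 2πi · (1) = 2*I*pi

Final answer: 2*I*pi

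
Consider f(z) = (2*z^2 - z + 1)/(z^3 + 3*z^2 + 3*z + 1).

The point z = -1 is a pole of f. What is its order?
3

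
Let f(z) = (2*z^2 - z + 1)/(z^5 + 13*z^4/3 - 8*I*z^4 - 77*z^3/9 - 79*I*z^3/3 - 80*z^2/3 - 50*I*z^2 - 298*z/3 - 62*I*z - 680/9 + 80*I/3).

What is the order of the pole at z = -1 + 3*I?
Factor the denominator:
  z^5 + 13*z^4/3 - 8*I*z^4 - 77*z^3/9 - 79*I*z^3/3 - 80*z^2/3 - 50*I*z^2 - 298*z/3 - 62*I*z - 680/9 + 80*I/3 = (z + 1 - 3*I)^3*(z + 2/3 - I)*(z + 2/3 + 2*I)

The numerator P(z) = 2*z^2 - z + 1 has P(-1 + 3*I) = -14 - 15*I ≠ 0, so no factor of (z + 1 - 3*I) cancels.
Near z = -1 + 3*I we can therefore write f(z) = g(z)/(z + 1 - 3*I)^3 with g analytic at -1 + 3*I and g(-1 + 3*I) ≠ 0 (g is the numerator divided by the remaining denominator factors).

Hence z = -1 + 3*I is a pole of order 3.

Final answer: 3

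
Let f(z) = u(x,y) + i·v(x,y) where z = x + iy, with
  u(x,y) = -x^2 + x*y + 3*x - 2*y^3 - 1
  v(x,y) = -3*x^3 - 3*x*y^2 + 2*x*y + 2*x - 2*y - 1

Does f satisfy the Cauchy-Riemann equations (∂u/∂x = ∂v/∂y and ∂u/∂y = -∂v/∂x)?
∂u/∂x = -2*x + y + 3
∂v/∂y = -6*x*y + 2*x - 2
∂u/∂y = x - 6*y^2
∂v/∂x = -9*x^2 - 3*y^2 + 2*y + 2
∂u/∂x ≠ ∂v/∂y and ∂u/∂y ≠ -∂v/∂x; the Cauchy-Riemann equations are not satisfied, so f is not analytic.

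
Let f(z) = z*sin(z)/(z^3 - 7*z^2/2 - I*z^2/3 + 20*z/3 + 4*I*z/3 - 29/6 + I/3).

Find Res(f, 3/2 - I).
Write f(z) = P(z)/Q(z) with P(z) = z*sin(z) and Q(z) = z^3 - 7*z^2/2 - I*z^2/3 + 20*z/3 + 4*I*z/3 - 29/6 + I/3.
The denominator factors as Q(z) = (z - 1 - 2*I)*(z - 3/2 + I)*(z - 1 + 2*I/3), so z = 3/2 - I is a simple zero of Q and P is analytic there; z = 3/2 - I is therefore a simple pole and
  Res(f, z₀) = P(z₀)/Q'(z₀).

Q'(z) = 3*z^2 - 7*z - 2*I*z/3 + 20/3 + 4*I/3, so Q'(3/2 - I) = -3/4 - 5*I/3.
P(3/2 - I) = (3/2 - I)*sin(3/2 - I).

Res(f, 3/2 - I) = ((3/2 - I)*sin(3/2 - I))/(-3/4 - 5*I/3) = (6/37 + 36*I/37)*sin(3/2 - I)

Final answer: (6/37 + 36*I/37)*sin(3/2 - I)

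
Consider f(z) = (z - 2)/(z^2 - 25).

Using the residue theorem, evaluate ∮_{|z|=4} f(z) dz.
By the residue theorem, ∮_C f(z) dz = 2πi · (sum of the residues of f at the poles inside |z| = 4).

The denominator factors as (z - 5)*(z + 5), so the singularities of f are simple poles at z = 5, z = -5.
  |5|² = 25 > 16 = 4², so this pole is outside the contour.
  |-5|² = 25 > 16 = 4², so this pole is outside the contour.

No pole lies inside the contour, so f is analytic on and inside C and the integral is 0 (Cauchy's theorem).

Final answer: 0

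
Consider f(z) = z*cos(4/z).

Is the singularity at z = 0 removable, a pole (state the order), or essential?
Let u = z. Then
  cos(4/u) = Σ_{k≥0} (-1)^k (4)^(2k)/((2k)!·u^(2k)) = 1 - 8/u^2 + 32/(3*u^4) + ...
which has infinitely many negative powers of u, so cos(4/z) has an essential singularity at z = 0.
The extra factor z is a nonzero polynomial; if the product had at most a pole at z = 0, dividing by that polynomial would leave cos(4/z) with at most a pole too — contradiction. (Equivalently, the product's Laurent series still has infinitely many negative powers.)
So the singularity is essential.

Final answer: essential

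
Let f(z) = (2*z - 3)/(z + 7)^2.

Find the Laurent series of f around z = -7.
Put w = z - (-7), i.e. z = w - 7. The denominator is w^2, so it suffices to rewrite the numerator in powers of w.

P(z) = 2*z - 3
P(w - 7) = -17 + 2*w

Dividing each term by w^2:
  f = -17/w^2 + 2/w

Substituting back w = z + 7:
  f(z) = -17/(z + 7)^2 + 2/(z + 7)

The series is finite because the numerator is a polynomial; the negative powers form the principal part, and the coefficient of 1/(z + 7) gives Res(f, -7) = 2.

Final answer: -17/(z + 7)^2 + 2/(z + 7)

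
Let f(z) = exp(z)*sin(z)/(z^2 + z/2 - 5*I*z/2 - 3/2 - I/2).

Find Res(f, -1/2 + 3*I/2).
Write f(z) = P(z)/Q(z) with P(z) = exp(z)*sin(z) and Q(z) = z^2 + z/2 - 5*I*z/2 - 3/2 - I/2.
The denominator factors as Q(z) = (z - I)*(z + 1/2 - 3*I/2), so z = -1/2 + 3*I/2 is a simple zero of Q and P is analytic there; z = -1/2 + 3*I/2 is therefore a simple pole and
  Res(f, z₀) = P(z₀)/Q'(z₀).

Q'(z) = 2*z + 1/2 - 5*I/2, so Q'(-1/2 + 3*I/2) = -1/2 + I/2.
P(-1/2 + 3*I/2) = -exp(-1/2 + 3*I/2)*sin(1/2 - 3*I/2).

Res(f, -1/2 + 3*I/2) = (-exp(-1/2 + 3*I/2)*sin(1/2 - 3*I/2))/(-1/2 + I/2) = (1 + I)*exp(-1/2 + 3*I/2)*sin(1/2 - 3*I/2)

Final answer: (1 + I)*exp(-1/2 + 3*I/2)*sin(1/2 - 3*I/2)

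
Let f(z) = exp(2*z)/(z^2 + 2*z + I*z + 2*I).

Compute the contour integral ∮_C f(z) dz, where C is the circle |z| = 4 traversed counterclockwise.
By the residue theorem, ∮_C f(z) dz = 2πi · (sum of the residues of f at the poles inside |z| = 4).

The denominator factors as (z + I)*(z + 2), so the singularities of f are simple poles at z = -I, z = -2.
  |-I|² = 1 < 16 = 4², so this pole is inside the contour.
  |-2|² = 4 < 16 = 4², so this pole is inside the contour.

With P(z) = exp(2*z) and Q(z) = z^2 + 2*z + I*z + 2*I, each pole is simple, so Res(f, z₀) = P(z₀)/Q'(z₀) with Q'(z) = 2*z + 2 + I.
  Res(f, -I) = P(-I)/Q'(-I) = (exp(-2*I))/(2 - I) = (2/5 + I/5)*exp(-2*I)
  Res(f, -2) = P(-2)/Q'(-2) = (exp(-4))/(-2 + I) = (-2/5 - I/5)*exp(-4)

Sum of residues inside C: (2/5 + I/5)*exp(-2*I) + (-2/5 - I/5)*exp(-4)
∮_C f(z) dz = 2πi · ((2/5 + I/5)*exp(-2*I) + (-2/5 - I/5)*exp(-4)) = pi*(2/5 - 4*I/5)*exp(-4) + pi*(-2/5 + 4*I/5)*exp(-2*I)

Final answer: pi*(2/5 - 4*I/5)*exp(-4) + pi*(-2/5 + 4*I/5)*exp(-2*I)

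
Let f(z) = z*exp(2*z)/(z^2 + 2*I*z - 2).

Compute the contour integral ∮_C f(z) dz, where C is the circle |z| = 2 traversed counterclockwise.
pi*(1 + I)*exp(2 - 2*I) + pi*(-1 + I)*exp(-2 - 2*I)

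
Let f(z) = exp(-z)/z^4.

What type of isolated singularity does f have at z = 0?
Write f(z) = g(z)/z^4 with g(z) = exp(-z).
g is entire and g(0) = 1 ≠ 0, so no factor of (z) cancels: the Laurent expansion of f about z = 0 starts at the power -4, i.e. lim_{z→z₀} (z - z₀)^4 f(z) = 1 is finite and nonzero.
So z = 0 is a pole of order 4.

Final answer: pole of order 4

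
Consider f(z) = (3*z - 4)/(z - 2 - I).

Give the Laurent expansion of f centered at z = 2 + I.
(2 + 3*I)/(z - 2 - I) + 3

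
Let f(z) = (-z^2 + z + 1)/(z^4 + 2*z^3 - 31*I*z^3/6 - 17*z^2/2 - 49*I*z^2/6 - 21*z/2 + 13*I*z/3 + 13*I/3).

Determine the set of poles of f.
The singularities of f are the zeros of the denominator. Factoring,
  z^4 + 2*z^3 - 31*I*z^3/6 - 17*z^2/2 - 49*I*z^2/6 - 21*z/2 + 13*I*z/3 + 13*I/3 = (z - I)*(z + 1 - 2*I/3)*(z + 1 - 3*I/2)*(z - 2*I)
so the candidates are z = I, z = -1 + 2*I/3, z = -1 + 3*I/2, z = 2*I.

Check the numerator P(z) = -z^2 + z + 1 at each one:
  P(I) = 2 + I ≠ 0, so z = I is a (simple) pole.
  P(-1 + 2*I/3) = -5/9 + 2*I ≠ 0, so z = -1 + 2*I/3 is a (simple) pole.
  P(-1 + 3*I/2) = 5/4 + 9*I/2 ≠ 0, so z = -1 + 3*I/2 is a (simple) pole.
  P(2*I) = 5 + 2*I ≠ 0, so z = 2*I is a (simple) pole.

Poles of f: {-1 + 2*I/3, -1 + 3*I/2, I, 2*I}

Final answer: {-1 + 2*I/3, -1 + 3*I/2, I, 2*I}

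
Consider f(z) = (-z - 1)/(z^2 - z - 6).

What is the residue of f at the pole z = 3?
Write f(z) = P(z)/Q(z) with P(z) = -z - 1 and Q(z) = z^2 - z - 6.
The denominator factors as Q(z) = (z + 2)*(z - 3), so z = 3 is a simple zero of Q and P is analytic there; z = 3 is therefore a simple pole and
  Res(f, z₀) = P(z₀)/Q'(z₀).

Q'(z) = 2*z - 1, so Q'(3) = 5.
P(3) = -4.

Res(f, 3) = (-4)/(5) = -4/5

Final answer: -4/5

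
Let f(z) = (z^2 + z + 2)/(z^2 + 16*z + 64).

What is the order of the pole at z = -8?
Factor the denominator:
  z^2 + 16*z + 64 = (z + 8)^2

The numerator P(z) = z^2 + z + 2 has P(-8) = 58 ≠ 0, so no factor of (z + 8) cancels.
Near z = -8 we can therefore write f(z) = g(z)/(z + 8)^2 with g analytic at -8 and g(-8) ≠ 0 (g is just the numerator).

Hence z = -8 is a pole of order 2.

Final answer: 2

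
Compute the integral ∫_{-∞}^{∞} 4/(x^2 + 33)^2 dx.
Let f(z) = 4/(z^2 + 33)^2. The denominator has no real zeros and deg Q - deg P = 4 ≥ 2, so the integral of f over the upper semicircle |z| = R tends to 0 as R → ∞. Closing the contour in the upper half-plane,
  ∫_{-∞}^{∞} f(x) dx = 2πi · Σ Res(f, z_k)  over the poles with Im z_k > 0.

Zeros of the denominator: z^2 + 33 = 0 gives z = ±sqrt(33)*I.
Upper half-plane: z = sqrt(33)*I (a pole of order 2).

Write f(z) = g(z)/(z - sqrt(33)*I)^2 with g(z) = 4/(z + sqrt(33)*I)^2. For a double pole, Res(f, z₀) = g'(z₀):
  g'(z) = -8/(z + sqrt(33)*I)^3
  Res(f, sqrt(33)*I) = g'(sqrt(33)*I) = -sqrt(33)*I/1089

∫_{-∞}^{∞} f(x) dx = 2πi · (-sqrt(33)*I/1089) = 2*sqrt(33)*pi/1089

Final answer: 2*sqrt(33)*pi/1089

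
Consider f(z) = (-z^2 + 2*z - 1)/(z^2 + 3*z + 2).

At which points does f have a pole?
The singularities of f are the zeros of the denominator. Factoring,
  z^2 + 3*z + 2 = (z + 2)*(z + 1)
so the candidates are z = -2, z = -1.

Check the numerator P(z) = -z^2 + 2*z - 1 at each one:
  P(-2) = -9 ≠ 0, so z = -2 is a (simple) pole.
  P(-1) = -4 ≠ 0, so z = -1 is a (simple) pole.

Poles of f: {-2, -1}

Final answer: {-2, -1}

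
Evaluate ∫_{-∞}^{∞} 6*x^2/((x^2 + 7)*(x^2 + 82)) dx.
2*pi*(-sqrt(7) + sqrt(82))/25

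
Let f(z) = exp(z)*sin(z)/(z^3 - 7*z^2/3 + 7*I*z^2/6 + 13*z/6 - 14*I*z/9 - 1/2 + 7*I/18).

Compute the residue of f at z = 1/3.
Write f(z) = P(z)/Q(z) with P(z) = exp(z)*sin(z) and Q(z) = z^3 - 7*z^2/3 + 7*I*z^2/6 + 13*z/6 - 14*I*z/9 - 1/2 + 7*I/18.
The denominator factors as Q(z) = (z - 1/3)*(z - 1 + 3*I/2)*(z - 1 - I/3), so z = 1/3 is a simple zero of Q and P is analytic there; z = 1/3 is therefore a simple pole and
  Res(f, z₀) = P(z₀)/Q'(z₀).

Q'(z) = 3*z^2 - 14*z/3 + 7*I*z/3 + 13/6 - 14*I/9, so Q'(1/3) = 17/18 - 7*I/9.
P(1/3) = exp(1/3)*sin(1/3).

Res(f, 1/3) = (exp(1/3)*sin(1/3))/(17/18 - 7*I/9) = (306/485 + 252*I/485)*exp(1/3)*sin(1/3)

Final answer: (306/485 + 252*I/485)*exp(1/3)*sin(1/3)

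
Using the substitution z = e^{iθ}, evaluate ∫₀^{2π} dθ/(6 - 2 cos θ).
Call the integral J. The integrand is 2π-periodic and we integrate over a full period, so shifting θ does not change the value (θ → θ + π flips the sign of the trig term). Hence
  J = ∫₀^{2π} dθ/(6 + 2 cos θ).
Put z = e^{iθ}: then cos θ = (z + 1/z)/2, dθ = dz/(iz), and z runs once counterclockwise around |z| = 1:
  J = ∮_{|z|=1} 1/(6 + 2*(z + 1/z)/2) · dz/(iz) = (2/i) ∮_{|z|=1} dz/(2*z^2 + 12*z + 2).
The roots of 2*z^2 + 12*z + 2 are z = (-6 ± sqrt(6^2 - 2^2))/2, with sqrt(32) = 4*sqrt(2); their product is 1, so only z₊ = -3 + 2*sqrt(2) lies inside the unit circle (z₋ = -3 - 2*sqrt(2) lies outside).
z₊ is a simple zero of q(z) = 2*z^2 + 12*z + 2, so Res(1/q, z₊) = 1/q'(z₊) with q'(z) = 4*z + 12; and q'(z₊) = 2*(z₊ - z₋) = 8*sqrt(2).
Therefore J = (2/i) · 2πi · 1/(8*sqrt(2)) = 2*pi/(4*sqrt(2)) = sqrt(2)*pi/4

Final answer: sqrt(2)*pi/4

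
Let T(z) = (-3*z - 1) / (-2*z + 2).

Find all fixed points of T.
{5/4 - sqrt(33)/4, 5/4 + sqrt(33)/4}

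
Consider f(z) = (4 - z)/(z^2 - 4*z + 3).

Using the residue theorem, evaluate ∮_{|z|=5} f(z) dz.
By the residue theorem, ∮_C f(z) dz = 2πi · (sum of the residues of f at the poles inside |z| = 5).

The denominator factors as (z - 1)*(z - 3), so the singularities of f are simple poles at z = 1, z = 3.
  |1|² = 1 < 25 = 5², so this pole is inside the contour.
  |3|² = 9 < 25 = 5², so this pole is inside the contour.

With P(z) = 4 - z and Q(z) = z^2 - 4*z + 3, each pole is simple, so Res(f, z₀) = P(z₀)/Q'(z₀) with Q'(z) = 2*z - 4.
  Res(f, 1) = P(1)/Q'(1) = (3)/(-2) = -3/2
  Res(f, 3) = P(3)/Q'(3) = (1)/(2) = 1/2

Sum of residues inside C: -1
∮_C f(z) dz = 2πi · (-1) = -2*I*pi

Final answer: -2*I*pi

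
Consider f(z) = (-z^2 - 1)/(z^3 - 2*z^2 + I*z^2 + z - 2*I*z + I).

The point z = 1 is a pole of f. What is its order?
2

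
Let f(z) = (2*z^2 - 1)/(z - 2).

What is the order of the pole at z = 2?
Factor the denominator:
  z - 2 = (z - 2)

The numerator P(z) = 2*z^2 - 1 has P(2) = 7 ≠ 0, so no factor of (z - 2) cancels.
Near z = 2 we can therefore write f(z) = g(z)/(z - 2) with g analytic at 2 and g(2) ≠ 0 (g is just the numerator).

Hence z = 2 is a pole of order 1.

Final answer: 1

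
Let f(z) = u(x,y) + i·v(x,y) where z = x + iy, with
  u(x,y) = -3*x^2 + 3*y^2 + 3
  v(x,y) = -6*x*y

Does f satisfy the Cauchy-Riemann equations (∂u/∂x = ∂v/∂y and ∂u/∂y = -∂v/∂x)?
∂u/∂x = -6*x
∂v/∂y = -6*x
∂u/∂y = 6*y
∂v/∂x = -6*y
∂u/∂x = ∂v/∂y and ∂u/∂y = -∂v/∂x hold identically; f is analytic.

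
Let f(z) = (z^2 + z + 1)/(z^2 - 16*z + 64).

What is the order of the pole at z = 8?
2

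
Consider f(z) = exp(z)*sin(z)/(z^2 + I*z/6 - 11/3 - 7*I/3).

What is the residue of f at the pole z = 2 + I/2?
(144/625 - 42*I/625)*exp(2 + I/2)*sin(2 + I/2)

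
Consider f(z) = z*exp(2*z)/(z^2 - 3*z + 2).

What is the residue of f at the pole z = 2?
Write f(z) = P(z)/Q(z) with P(z) = z*exp(2*z) and Q(z) = z^2 - 3*z + 2.
The denominator factors as Q(z) = (z - 2)*(z - 1), so z = 2 is a simple zero of Q and P is analytic there; z = 2 is therefore a simple pole and
  Res(f, z₀) = P(z₀)/Q'(z₀).

Q'(z) = 2*z - 3, so Q'(2) = 1.
P(2) = 2*exp(4).

Res(f, 2) = (2*exp(4))/(1) = 2*exp(4)

Final answer: 2*exp(4)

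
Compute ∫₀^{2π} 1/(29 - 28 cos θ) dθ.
Call the integral J. The integrand is 2π-periodic and we integrate over a full period, so shifting θ does not change the value (θ → θ + π flips the sign of the trig term). Hence
  J = ∫₀^{2π} dθ/(29 + 28 cos θ).
Put z = e^{iθ}: then cos θ = (z + 1/z)/2, dθ = dz/(iz), and z runs once counterclockwise around |z| = 1:
  J = ∮_{|z|=1} 1/(29 + 28*(z + 1/z)/2) · dz/(iz) = (2/i) ∮_{|z|=1} dz/(28*z^2 + 58*z + 28).
The roots of 28*z^2 + 58*z + 28 are z = (-29 ± sqrt(29^2 - 28^2))/28, with sqrt(57) = sqrt(57); their product is 1, so only z₊ = -29/28 + sqrt(57)/28 lies inside the unit circle (z₋ = -29/28 - sqrt(57)/28 lies outside).
z₊ is a simple zero of q(z) = 28*z^2 + 58*z + 28, so Res(1/q, z₊) = 1/q'(z₊) with q'(z) = 56*z + 58; and q'(z₊) = 28*(z₊ - z₋) = 2*sqrt(57).
Therefore J = (2/i) · 2πi · 1/(2*sqrt(57)) = 2*pi/(sqrt(57)) = 2*sqrt(57)*pi/57

Final answer: 2*sqrt(57)*pi/57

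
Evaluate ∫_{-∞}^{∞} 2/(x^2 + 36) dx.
pi/3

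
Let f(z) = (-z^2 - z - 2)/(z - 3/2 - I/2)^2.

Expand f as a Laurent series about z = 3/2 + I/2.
Put w = z - (3/2 + I/2), i.e. z = w + 3/2 + I/2. The denominator is w^2, so it suffices to rewrite the numerator in powers of w.

P(z) = -z^2 - z - 2
P(w + 3/2 + I/2) = -11/2 - 2*I + (-4 - I)*w - w^2

Dividing each term by w^2:
  f = (-11/2 - 2*I)/w^2 + (-4 - I)/w - 1

Substituting back w = z - 3/2 - I/2:
  f(z) = (-11/2 - 2*I)/(z - 3/2 - I/2)^2 + (-4 - I)/(z - 3/2 - I/2) - 1

The series is finite because the numerator is a polynomial; the negative powers form the principal part, and the coefficient of 1/(z - 3/2 - I/2) gives Res(f, 3/2 + I/2) = -4 - I.

Final answer: (-11/2 - 2*I)/(z - 3/2 - I/2)^2 + (-4 - I)/(z - 3/2 - I/2) - 1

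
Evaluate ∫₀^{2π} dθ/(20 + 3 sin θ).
Call the integral J. The integrand is 2π-periodic and we integrate over a full period, so shifting θ does not change the value (θ → θ + π/2 turns sin θ into cos θ). Hence
  J = ∫₀^{2π} dθ/(20 + 3 cos θ).
Put z = e^{iθ}: then cos θ = (z + 1/z)/2, dθ = dz/(iz), and z runs once counterclockwise around |z| = 1:
  J = ∮_{|z|=1} 1/(20 + 3*(z + 1/z)/2) · dz/(iz) = (2/i) ∮_{|z|=1} dz/(3*z^2 + 40*z + 3).
The roots of 3*z^2 + 40*z + 3 are z = (-20 ± sqrt(20^2 - 3^2))/3, with sqrt(391) = sqrt(391); their product is 1, so only z₊ = -20/3 + sqrt(391)/3 lies inside the unit circle (z₋ = -20/3 - sqrt(391)/3 lies outside).
z₊ is a simple zero of q(z) = 3*z^2 + 40*z + 3, so Res(1/q, z₊) = 1/q'(z₊) with q'(z) = 6*z + 40; and q'(z₊) = 3*(z₊ - z₋) = 2*sqrt(391).
Therefore J = (2/i) · 2πi · 1/(2*sqrt(391)) = 2*pi/(sqrt(391)) = 2*sqrt(391)*pi/391

Final answer: 2*sqrt(391)*pi/391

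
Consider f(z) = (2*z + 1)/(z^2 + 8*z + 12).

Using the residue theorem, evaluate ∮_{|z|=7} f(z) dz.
By the residue theorem, ∮_C f(z) dz = 2πi · (sum of the residues of f at the poles inside |z| = 7).

The denominator factors as (z + 2)*(z + 6), so the singularities of f are simple poles at z = -2, z = -6.
  |-2|² = 4 < 49 = 7², so this pole is inside the contour.
  |-6|² = 36 < 49 = 7², so this pole is inside the contour.

With P(z) = 2*z + 1 and Q(z) = z^2 + 8*z + 12, each pole is simple, so Res(f, z₀) = P(z₀)/Q'(z₀) with Q'(z) = 2*z + 8.
  Res(f, -2) = P(-2)/Q'(-2) = (-3)/(4) = -3/4
  Res(f, -6) = P(-6)/Q'(-6) = (-11)/(-4) = 11/4

Sum of residues inside C: 2
∮_C f(z) dz = 2πi · (2) = 4*I*pi

Final answer: 4*I*pi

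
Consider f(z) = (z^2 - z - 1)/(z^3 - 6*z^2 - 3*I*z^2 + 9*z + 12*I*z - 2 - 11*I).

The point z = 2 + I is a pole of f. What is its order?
Factor the denominator:
  z^3 - 6*z^2 - 3*I*z^2 + 9*z + 12*I*z - 2 - 11*I = (z - 2 - I)^3

The numerator P(z) = z^2 - z - 1 has P(2 + I) = 3*I ≠ 0, so no factor of (z - 2 - I) cancels.
Near z = 2 + I we can therefore write f(z) = g(z)/(z - 2 - I)^3 with g analytic at 2 + I and g(2 + I) ≠ 0 (g is just the numerator).

Hence z = 2 + I is a pole of order 3.

Final answer: 3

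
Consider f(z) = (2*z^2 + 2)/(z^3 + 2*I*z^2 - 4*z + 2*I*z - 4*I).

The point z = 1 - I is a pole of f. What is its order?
Factor the denominator:
  z^3 + 2*I*z^2 - 4*z + 2*I*z - 4*I = (z - 1 + I)^2*(z + 2)

The numerator P(z) = 2*z^2 + 2 has P(1 - I) = 2 - 4*I ≠ 0, so no factor of (z - 1 + I) cancels.
Near z = 1 - I we can therefore write f(z) = g(z)/(z - 1 + I)^2 with g analytic at 1 - I and g(1 - I) ≠ 0 (g is the numerator divided by the remaining denominator factors).

Hence z = 1 - I is a pole of order 2.

Final answer: 2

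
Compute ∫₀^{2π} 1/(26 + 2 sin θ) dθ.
Call the integral J. The integrand is 2π-periodic and we integrate over a full period, so shifting θ does not change the value (θ → θ + π/2 turns sin θ into cos θ). Hence
  J = ∫₀^{2π} dθ/(26 + 2 cos θ).
Put z = e^{iθ}: then cos θ = (z + 1/z)/2, dθ = dz/(iz), and z runs once counterclockwise around |z| = 1:
  J = ∮_{|z|=1} 1/(26 + 2*(z + 1/z)/2) · dz/(iz) = (2/i) ∮_{|z|=1} dz/(2*z^2 + 52*z + 2).
The roots of 2*z^2 + 52*z + 2 are z = (-26 ± sqrt(26^2 - 2^2))/2, with sqrt(672) = 4*sqrt(42); their product is 1, so only z₊ = -13 + 2*sqrt(42) lies inside the unit circle (z₋ = -13 - 2*sqrt(42) lies outside).
z₊ is a simple zero of q(z) = 2*z^2 + 52*z + 2, so Res(1/q, z₊) = 1/q'(z₊) with q'(z) = 4*z + 52; and q'(z₊) = 2*(z₊ - z₋) = 8*sqrt(42).
Therefore J = (2/i) · 2πi · 1/(8*sqrt(42)) = 2*pi/(4*sqrt(42)) = sqrt(42)*pi/84

Final answer: sqrt(42)*pi/84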